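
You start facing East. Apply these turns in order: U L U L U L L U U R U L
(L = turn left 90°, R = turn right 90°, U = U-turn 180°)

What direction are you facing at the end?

Start: East
  U (U-turn (180°)) -> West
  L (left (90° counter-clockwise)) -> South
  U (U-turn (180°)) -> North
  L (left (90° counter-clockwise)) -> West
  U (U-turn (180°)) -> East
  L (left (90° counter-clockwise)) -> North
  L (left (90° counter-clockwise)) -> West
  U (U-turn (180°)) -> East
  U (U-turn (180°)) -> West
  R (right (90° clockwise)) -> North
  U (U-turn (180°)) -> South
  L (left (90° counter-clockwise)) -> East
Final: East

Answer: Final heading: East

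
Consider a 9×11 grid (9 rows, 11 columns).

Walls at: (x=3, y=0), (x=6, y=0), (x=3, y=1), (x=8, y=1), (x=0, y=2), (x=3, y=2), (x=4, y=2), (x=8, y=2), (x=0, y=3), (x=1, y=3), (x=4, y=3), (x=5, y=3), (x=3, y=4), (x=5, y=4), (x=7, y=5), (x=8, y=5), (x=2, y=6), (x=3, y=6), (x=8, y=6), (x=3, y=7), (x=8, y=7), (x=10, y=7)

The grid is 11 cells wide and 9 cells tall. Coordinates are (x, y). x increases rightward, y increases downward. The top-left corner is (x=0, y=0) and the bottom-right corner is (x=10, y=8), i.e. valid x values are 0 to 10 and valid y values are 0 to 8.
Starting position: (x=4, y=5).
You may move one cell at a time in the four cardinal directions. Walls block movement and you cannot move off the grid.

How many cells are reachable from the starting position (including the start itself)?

BFS flood-fill from (x=4, y=5):
  Distance 0: (x=4, y=5)
  Distance 1: (x=4, y=4), (x=3, y=5), (x=5, y=5), (x=4, y=6)
  Distance 2: (x=2, y=5), (x=6, y=5), (x=5, y=6), (x=4, y=7)
  Distance 3: (x=2, y=4), (x=6, y=4), (x=1, y=5), (x=6, y=6), (x=5, y=7), (x=4, y=8)
  Distance 4: (x=2, y=3), (x=6, y=3), (x=1, y=4), (x=7, y=4), (x=0, y=5), (x=1, y=6), (x=7, y=6), (x=6, y=7), (x=3, y=8), (x=5, y=8)
  Distance 5: (x=2, y=2), (x=6, y=2), (x=3, y=3), (x=7, y=3), (x=0, y=4), (x=8, y=4), (x=0, y=6), (x=1, y=7), (x=7, y=7), (x=2, y=8), (x=6, y=8)
  Distance 6: (x=2, y=1), (x=6, y=1), (x=1, y=2), (x=5, y=2), (x=7, y=2), (x=8, y=3), (x=9, y=4), (x=0, y=7), (x=2, y=7), (x=1, y=8), (x=7, y=8)
  Distance 7: (x=2, y=0), (x=1, y=1), (x=5, y=1), (x=7, y=1), (x=9, y=3), (x=10, y=4), (x=9, y=5), (x=0, y=8), (x=8, y=8)
  Distance 8: (x=1, y=0), (x=5, y=0), (x=7, y=0), (x=0, y=1), (x=4, y=1), (x=9, y=2), (x=10, y=3), (x=10, y=5), (x=9, y=6), (x=9, y=8)
  Distance 9: (x=0, y=0), (x=4, y=0), (x=8, y=0), (x=9, y=1), (x=10, y=2), (x=10, y=6), (x=9, y=7), (x=10, y=8)
  Distance 10: (x=9, y=0), (x=10, y=1)
  Distance 11: (x=10, y=0)
Total reachable: 77 (grid has 77 open cells total)

Answer: Reachable cells: 77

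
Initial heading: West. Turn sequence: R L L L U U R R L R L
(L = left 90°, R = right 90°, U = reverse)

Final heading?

Answer: Final heading: South

Derivation:
Start: West
  R (right (90° clockwise)) -> North
  L (left (90° counter-clockwise)) -> West
  L (left (90° counter-clockwise)) -> South
  L (left (90° counter-clockwise)) -> East
  U (U-turn (180°)) -> West
  U (U-turn (180°)) -> East
  R (right (90° clockwise)) -> South
  R (right (90° clockwise)) -> West
  L (left (90° counter-clockwise)) -> South
  R (right (90° clockwise)) -> West
  L (left (90° counter-clockwise)) -> South
Final: South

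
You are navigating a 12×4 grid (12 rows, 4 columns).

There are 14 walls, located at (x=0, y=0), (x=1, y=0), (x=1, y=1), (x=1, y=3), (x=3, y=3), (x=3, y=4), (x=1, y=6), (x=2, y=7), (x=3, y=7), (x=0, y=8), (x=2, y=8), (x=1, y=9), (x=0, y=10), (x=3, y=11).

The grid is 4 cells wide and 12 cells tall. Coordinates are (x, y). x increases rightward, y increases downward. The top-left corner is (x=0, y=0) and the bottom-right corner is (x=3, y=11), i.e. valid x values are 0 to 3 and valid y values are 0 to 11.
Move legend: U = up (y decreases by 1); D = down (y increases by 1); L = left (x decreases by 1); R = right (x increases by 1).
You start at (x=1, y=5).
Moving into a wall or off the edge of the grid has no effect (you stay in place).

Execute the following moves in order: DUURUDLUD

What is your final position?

Answer: Final position: (x=1, y=5)

Derivation:
Start: (x=1, y=5)
  D (down): blocked, stay at (x=1, y=5)
  U (up): (x=1, y=5) -> (x=1, y=4)
  U (up): blocked, stay at (x=1, y=4)
  R (right): (x=1, y=4) -> (x=2, y=4)
  U (up): (x=2, y=4) -> (x=2, y=3)
  D (down): (x=2, y=3) -> (x=2, y=4)
  L (left): (x=2, y=4) -> (x=1, y=4)
  U (up): blocked, stay at (x=1, y=4)
  D (down): (x=1, y=4) -> (x=1, y=5)
Final: (x=1, y=5)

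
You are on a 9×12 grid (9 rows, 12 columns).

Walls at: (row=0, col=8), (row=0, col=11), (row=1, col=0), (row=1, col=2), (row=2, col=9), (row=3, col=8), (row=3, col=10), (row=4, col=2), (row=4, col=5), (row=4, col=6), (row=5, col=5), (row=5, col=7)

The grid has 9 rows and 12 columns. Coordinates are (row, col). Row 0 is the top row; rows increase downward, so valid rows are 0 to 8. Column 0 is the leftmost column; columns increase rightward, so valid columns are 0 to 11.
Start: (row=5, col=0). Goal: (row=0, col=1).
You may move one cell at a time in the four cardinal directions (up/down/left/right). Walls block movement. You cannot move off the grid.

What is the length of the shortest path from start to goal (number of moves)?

BFS from (row=5, col=0) until reaching (row=0, col=1):
  Distance 0: (row=5, col=0)
  Distance 1: (row=4, col=0), (row=5, col=1), (row=6, col=0)
  Distance 2: (row=3, col=0), (row=4, col=1), (row=5, col=2), (row=6, col=1), (row=7, col=0)
  Distance 3: (row=2, col=0), (row=3, col=1), (row=5, col=3), (row=6, col=2), (row=7, col=1), (row=8, col=0)
  Distance 4: (row=2, col=1), (row=3, col=2), (row=4, col=3), (row=5, col=4), (row=6, col=3), (row=7, col=2), (row=8, col=1)
  Distance 5: (row=1, col=1), (row=2, col=2), (row=3, col=3), (row=4, col=4), (row=6, col=4), (row=7, col=3), (row=8, col=2)
  Distance 6: (row=0, col=1), (row=2, col=3), (row=3, col=4), (row=6, col=5), (row=7, col=4), (row=8, col=3)  <- goal reached here
One shortest path (6 moves): (row=5, col=0) -> (row=5, col=1) -> (row=4, col=1) -> (row=3, col=1) -> (row=2, col=1) -> (row=1, col=1) -> (row=0, col=1)

Answer: Shortest path length: 6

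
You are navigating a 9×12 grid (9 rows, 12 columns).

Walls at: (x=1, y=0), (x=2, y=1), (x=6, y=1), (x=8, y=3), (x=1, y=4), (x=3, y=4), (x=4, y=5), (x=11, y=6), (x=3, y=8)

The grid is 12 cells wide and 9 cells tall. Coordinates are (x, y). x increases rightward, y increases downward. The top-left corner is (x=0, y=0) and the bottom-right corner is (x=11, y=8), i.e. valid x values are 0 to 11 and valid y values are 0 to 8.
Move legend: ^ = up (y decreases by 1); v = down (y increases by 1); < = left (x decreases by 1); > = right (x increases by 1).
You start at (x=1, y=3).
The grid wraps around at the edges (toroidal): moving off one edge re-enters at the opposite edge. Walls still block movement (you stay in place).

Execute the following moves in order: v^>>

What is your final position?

Start: (x=1, y=3)
  v (down): blocked, stay at (x=1, y=3)
  ^ (up): (x=1, y=3) -> (x=1, y=2)
  > (right): (x=1, y=2) -> (x=2, y=2)
  > (right): (x=2, y=2) -> (x=3, y=2)
Final: (x=3, y=2)

Answer: Final position: (x=3, y=2)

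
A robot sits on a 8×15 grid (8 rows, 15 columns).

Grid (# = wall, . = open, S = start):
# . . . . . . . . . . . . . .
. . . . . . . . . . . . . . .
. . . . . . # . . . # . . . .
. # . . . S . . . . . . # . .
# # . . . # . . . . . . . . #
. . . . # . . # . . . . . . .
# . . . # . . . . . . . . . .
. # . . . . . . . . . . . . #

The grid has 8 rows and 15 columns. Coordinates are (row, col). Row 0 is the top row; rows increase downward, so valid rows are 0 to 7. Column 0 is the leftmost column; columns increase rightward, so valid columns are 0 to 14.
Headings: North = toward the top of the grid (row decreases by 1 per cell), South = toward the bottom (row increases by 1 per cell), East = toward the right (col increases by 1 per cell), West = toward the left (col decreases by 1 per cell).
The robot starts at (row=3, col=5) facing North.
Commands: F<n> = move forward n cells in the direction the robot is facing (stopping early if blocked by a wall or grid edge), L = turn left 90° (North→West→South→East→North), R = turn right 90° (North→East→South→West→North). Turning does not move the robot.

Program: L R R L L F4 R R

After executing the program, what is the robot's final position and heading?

Start: (row=3, col=5), facing North
  L: turn left, now facing West
  R: turn right, now facing North
  R: turn right, now facing East
  L: turn left, now facing North
  L: turn left, now facing West
  F4: move forward 3/4 (blocked), now at (row=3, col=2)
  R: turn right, now facing North
  R: turn right, now facing East
Final: (row=3, col=2), facing East

Answer: Final position: (row=3, col=2), facing East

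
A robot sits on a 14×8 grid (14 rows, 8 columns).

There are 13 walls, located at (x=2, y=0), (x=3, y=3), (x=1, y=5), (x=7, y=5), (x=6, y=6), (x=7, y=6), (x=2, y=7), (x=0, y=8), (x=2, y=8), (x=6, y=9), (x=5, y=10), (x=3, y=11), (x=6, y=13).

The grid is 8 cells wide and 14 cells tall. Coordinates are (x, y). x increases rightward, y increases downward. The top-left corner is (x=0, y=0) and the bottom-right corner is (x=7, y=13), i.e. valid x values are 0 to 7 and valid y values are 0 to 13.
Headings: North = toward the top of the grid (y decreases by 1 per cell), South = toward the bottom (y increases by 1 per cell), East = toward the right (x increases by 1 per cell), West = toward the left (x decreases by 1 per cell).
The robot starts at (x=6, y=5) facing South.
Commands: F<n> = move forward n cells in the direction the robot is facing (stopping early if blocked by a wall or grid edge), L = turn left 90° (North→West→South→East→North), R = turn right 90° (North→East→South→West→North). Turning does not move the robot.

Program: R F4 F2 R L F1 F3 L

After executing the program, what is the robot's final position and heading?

Start: (x=6, y=5), facing South
  R: turn right, now facing West
  F4: move forward 4, now at (x=2, y=5)
  F2: move forward 0/2 (blocked), now at (x=2, y=5)
  R: turn right, now facing North
  L: turn left, now facing West
  F1: move forward 0/1 (blocked), now at (x=2, y=5)
  F3: move forward 0/3 (blocked), now at (x=2, y=5)
  L: turn left, now facing South
Final: (x=2, y=5), facing South

Answer: Final position: (x=2, y=5), facing South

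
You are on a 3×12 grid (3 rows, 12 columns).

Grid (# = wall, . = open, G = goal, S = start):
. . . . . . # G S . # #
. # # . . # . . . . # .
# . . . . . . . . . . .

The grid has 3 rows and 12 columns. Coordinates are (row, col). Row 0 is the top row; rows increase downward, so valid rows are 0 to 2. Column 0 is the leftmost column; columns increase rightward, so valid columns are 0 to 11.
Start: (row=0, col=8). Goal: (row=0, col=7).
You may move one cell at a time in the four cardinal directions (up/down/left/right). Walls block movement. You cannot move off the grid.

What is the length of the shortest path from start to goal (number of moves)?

BFS from (row=0, col=8) until reaching (row=0, col=7):
  Distance 0: (row=0, col=8)
  Distance 1: (row=0, col=7), (row=0, col=9), (row=1, col=8)  <- goal reached here
One shortest path (1 moves): (row=0, col=8) -> (row=0, col=7)

Answer: Shortest path length: 1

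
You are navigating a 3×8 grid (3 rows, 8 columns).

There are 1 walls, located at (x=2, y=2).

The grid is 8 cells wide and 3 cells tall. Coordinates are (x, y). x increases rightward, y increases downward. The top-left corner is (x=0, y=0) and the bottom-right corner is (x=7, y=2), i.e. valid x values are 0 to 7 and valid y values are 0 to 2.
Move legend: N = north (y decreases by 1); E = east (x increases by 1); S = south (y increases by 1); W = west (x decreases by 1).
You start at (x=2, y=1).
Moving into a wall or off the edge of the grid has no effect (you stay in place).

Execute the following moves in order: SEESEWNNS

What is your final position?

Start: (x=2, y=1)
  S (south): blocked, stay at (x=2, y=1)
  E (east): (x=2, y=1) -> (x=3, y=1)
  E (east): (x=3, y=1) -> (x=4, y=1)
  S (south): (x=4, y=1) -> (x=4, y=2)
  E (east): (x=4, y=2) -> (x=5, y=2)
  W (west): (x=5, y=2) -> (x=4, y=2)
  N (north): (x=4, y=2) -> (x=4, y=1)
  N (north): (x=4, y=1) -> (x=4, y=0)
  S (south): (x=4, y=0) -> (x=4, y=1)
Final: (x=4, y=1)

Answer: Final position: (x=4, y=1)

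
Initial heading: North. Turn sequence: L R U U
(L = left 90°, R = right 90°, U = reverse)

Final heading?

Start: North
  L (left (90° counter-clockwise)) -> West
  R (right (90° clockwise)) -> North
  U (U-turn (180°)) -> South
  U (U-turn (180°)) -> North
Final: North

Answer: Final heading: North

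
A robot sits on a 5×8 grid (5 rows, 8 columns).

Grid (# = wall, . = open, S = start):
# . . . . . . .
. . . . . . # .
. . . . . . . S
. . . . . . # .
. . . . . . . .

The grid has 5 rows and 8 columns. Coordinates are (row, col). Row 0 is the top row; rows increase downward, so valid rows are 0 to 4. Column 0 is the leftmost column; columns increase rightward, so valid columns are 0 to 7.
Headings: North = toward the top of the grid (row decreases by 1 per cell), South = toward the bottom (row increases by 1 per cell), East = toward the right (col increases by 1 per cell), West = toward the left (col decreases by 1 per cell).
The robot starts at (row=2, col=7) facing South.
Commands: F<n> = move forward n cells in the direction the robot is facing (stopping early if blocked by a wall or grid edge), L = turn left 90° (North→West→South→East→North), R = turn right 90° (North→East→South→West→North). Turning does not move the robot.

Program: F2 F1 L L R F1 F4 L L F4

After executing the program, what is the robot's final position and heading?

Start: (row=2, col=7), facing South
  F2: move forward 2, now at (row=4, col=7)
  F1: move forward 0/1 (blocked), now at (row=4, col=7)
  L: turn left, now facing East
  L: turn left, now facing North
  R: turn right, now facing East
  F1: move forward 0/1 (blocked), now at (row=4, col=7)
  F4: move forward 0/4 (blocked), now at (row=4, col=7)
  L: turn left, now facing North
  L: turn left, now facing West
  F4: move forward 4, now at (row=4, col=3)
Final: (row=4, col=3), facing West

Answer: Final position: (row=4, col=3), facing West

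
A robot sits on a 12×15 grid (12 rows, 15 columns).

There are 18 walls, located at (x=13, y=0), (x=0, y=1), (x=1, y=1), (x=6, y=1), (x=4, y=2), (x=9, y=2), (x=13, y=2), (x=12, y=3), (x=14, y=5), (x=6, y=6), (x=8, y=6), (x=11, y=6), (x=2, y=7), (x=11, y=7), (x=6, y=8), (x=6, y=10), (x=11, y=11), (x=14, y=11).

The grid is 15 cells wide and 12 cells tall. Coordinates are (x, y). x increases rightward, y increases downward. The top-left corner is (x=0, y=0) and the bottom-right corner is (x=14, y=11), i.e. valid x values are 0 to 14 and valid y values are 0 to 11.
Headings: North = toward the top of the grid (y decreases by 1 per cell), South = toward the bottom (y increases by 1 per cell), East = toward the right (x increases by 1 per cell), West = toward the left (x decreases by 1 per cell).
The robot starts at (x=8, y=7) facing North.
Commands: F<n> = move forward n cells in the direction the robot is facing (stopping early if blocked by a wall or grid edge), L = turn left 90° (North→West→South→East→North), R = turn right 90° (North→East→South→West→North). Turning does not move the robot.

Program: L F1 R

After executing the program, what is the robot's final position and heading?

Start: (x=8, y=7), facing North
  L: turn left, now facing West
  F1: move forward 1, now at (x=7, y=7)
  R: turn right, now facing North
Final: (x=7, y=7), facing North

Answer: Final position: (x=7, y=7), facing North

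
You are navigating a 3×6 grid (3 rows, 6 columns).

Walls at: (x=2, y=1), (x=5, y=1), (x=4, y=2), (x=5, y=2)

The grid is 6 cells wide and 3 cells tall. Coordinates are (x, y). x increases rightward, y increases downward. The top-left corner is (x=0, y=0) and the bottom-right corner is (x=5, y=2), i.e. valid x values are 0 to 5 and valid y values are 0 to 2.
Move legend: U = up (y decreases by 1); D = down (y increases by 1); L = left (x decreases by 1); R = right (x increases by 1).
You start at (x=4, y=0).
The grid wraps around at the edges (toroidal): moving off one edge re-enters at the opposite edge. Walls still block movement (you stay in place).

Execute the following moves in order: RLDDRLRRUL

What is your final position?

Answer: Final position: (x=3, y=0)

Derivation:
Start: (x=4, y=0)
  R (right): (x=4, y=0) -> (x=5, y=0)
  L (left): (x=5, y=0) -> (x=4, y=0)
  D (down): (x=4, y=0) -> (x=4, y=1)
  D (down): blocked, stay at (x=4, y=1)
  R (right): blocked, stay at (x=4, y=1)
  L (left): (x=4, y=1) -> (x=3, y=1)
  R (right): (x=3, y=1) -> (x=4, y=1)
  R (right): blocked, stay at (x=4, y=1)
  U (up): (x=4, y=1) -> (x=4, y=0)
  L (left): (x=4, y=0) -> (x=3, y=0)
Final: (x=3, y=0)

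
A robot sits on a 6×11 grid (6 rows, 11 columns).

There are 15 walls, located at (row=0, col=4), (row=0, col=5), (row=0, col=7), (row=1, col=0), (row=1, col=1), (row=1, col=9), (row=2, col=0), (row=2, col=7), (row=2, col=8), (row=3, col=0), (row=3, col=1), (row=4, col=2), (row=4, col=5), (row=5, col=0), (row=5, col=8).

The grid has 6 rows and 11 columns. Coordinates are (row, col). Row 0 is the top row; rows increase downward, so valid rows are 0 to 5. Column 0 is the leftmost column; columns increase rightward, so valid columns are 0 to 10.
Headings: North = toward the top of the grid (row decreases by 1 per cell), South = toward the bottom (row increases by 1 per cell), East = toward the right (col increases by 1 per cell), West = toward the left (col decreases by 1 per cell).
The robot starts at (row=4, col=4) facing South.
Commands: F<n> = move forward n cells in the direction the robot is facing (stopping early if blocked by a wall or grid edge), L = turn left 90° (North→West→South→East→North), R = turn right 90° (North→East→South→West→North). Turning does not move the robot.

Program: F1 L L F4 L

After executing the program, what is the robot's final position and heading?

Start: (row=4, col=4), facing South
  F1: move forward 1, now at (row=5, col=4)
  L: turn left, now facing East
  L: turn left, now facing North
  F4: move forward 4, now at (row=1, col=4)
  L: turn left, now facing West
Final: (row=1, col=4), facing West

Answer: Final position: (row=1, col=4), facing West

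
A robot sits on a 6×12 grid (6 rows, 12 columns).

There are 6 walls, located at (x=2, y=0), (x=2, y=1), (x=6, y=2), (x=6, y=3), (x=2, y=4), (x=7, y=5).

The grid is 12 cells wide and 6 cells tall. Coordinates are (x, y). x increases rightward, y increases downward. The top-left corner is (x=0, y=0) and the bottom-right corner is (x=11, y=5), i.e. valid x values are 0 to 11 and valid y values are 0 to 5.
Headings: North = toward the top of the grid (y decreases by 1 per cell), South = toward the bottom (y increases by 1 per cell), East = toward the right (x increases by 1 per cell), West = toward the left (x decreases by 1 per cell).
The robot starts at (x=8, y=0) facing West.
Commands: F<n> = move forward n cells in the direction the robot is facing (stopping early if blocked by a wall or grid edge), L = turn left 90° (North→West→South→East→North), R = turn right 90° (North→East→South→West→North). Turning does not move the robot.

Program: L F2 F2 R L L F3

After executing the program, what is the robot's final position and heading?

Answer: Final position: (x=11, y=4), facing East

Derivation:
Start: (x=8, y=0), facing West
  L: turn left, now facing South
  F2: move forward 2, now at (x=8, y=2)
  F2: move forward 2, now at (x=8, y=4)
  R: turn right, now facing West
  L: turn left, now facing South
  L: turn left, now facing East
  F3: move forward 3, now at (x=11, y=4)
Final: (x=11, y=4), facing East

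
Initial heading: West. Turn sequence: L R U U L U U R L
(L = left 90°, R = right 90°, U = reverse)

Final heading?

Answer: Final heading: South

Derivation:
Start: West
  L (left (90° counter-clockwise)) -> South
  R (right (90° clockwise)) -> West
  U (U-turn (180°)) -> East
  U (U-turn (180°)) -> West
  L (left (90° counter-clockwise)) -> South
  U (U-turn (180°)) -> North
  U (U-turn (180°)) -> South
  R (right (90° clockwise)) -> West
  L (left (90° counter-clockwise)) -> South
Final: South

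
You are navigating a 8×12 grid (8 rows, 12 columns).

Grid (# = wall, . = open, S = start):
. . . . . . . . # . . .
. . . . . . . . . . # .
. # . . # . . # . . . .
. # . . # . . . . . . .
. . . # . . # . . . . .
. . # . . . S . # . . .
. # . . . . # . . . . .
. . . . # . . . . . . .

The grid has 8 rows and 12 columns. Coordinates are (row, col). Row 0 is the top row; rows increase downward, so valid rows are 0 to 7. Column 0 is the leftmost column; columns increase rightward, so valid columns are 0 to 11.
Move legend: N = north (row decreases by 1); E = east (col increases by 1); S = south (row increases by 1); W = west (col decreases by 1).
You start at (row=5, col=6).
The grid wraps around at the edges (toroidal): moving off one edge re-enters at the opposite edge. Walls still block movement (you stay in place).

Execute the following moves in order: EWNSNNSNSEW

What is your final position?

Answer: Final position: (row=5, col=6)

Derivation:
Start: (row=5, col=6)
  E (east): (row=5, col=6) -> (row=5, col=7)
  W (west): (row=5, col=7) -> (row=5, col=6)
  N (north): blocked, stay at (row=5, col=6)
  S (south): blocked, stay at (row=5, col=6)
  N (north): blocked, stay at (row=5, col=6)
  N (north): blocked, stay at (row=5, col=6)
  S (south): blocked, stay at (row=5, col=6)
  N (north): blocked, stay at (row=5, col=6)
  S (south): blocked, stay at (row=5, col=6)
  E (east): (row=5, col=6) -> (row=5, col=7)
  W (west): (row=5, col=7) -> (row=5, col=6)
Final: (row=5, col=6)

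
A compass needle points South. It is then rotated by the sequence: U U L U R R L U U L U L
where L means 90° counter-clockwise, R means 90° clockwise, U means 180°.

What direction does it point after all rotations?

Start: South
  U (U-turn (180°)) -> North
  U (U-turn (180°)) -> South
  L (left (90° counter-clockwise)) -> East
  U (U-turn (180°)) -> West
  R (right (90° clockwise)) -> North
  R (right (90° clockwise)) -> East
  L (left (90° counter-clockwise)) -> North
  U (U-turn (180°)) -> South
  U (U-turn (180°)) -> North
  L (left (90° counter-clockwise)) -> West
  U (U-turn (180°)) -> East
  L (left (90° counter-clockwise)) -> North
Final: North

Answer: Final heading: North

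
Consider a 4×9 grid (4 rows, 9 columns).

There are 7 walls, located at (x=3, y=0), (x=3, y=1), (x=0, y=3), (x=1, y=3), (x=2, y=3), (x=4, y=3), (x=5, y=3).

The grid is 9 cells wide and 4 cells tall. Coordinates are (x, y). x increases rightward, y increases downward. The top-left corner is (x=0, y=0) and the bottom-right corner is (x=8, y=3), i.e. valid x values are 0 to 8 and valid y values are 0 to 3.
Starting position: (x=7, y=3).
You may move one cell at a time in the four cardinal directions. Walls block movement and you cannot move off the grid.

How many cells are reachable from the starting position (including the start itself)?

Answer: Reachable cells: 29

Derivation:
BFS flood-fill from (x=7, y=3):
  Distance 0: (x=7, y=3)
  Distance 1: (x=7, y=2), (x=6, y=3), (x=8, y=3)
  Distance 2: (x=7, y=1), (x=6, y=2), (x=8, y=2)
  Distance 3: (x=7, y=0), (x=6, y=1), (x=8, y=1), (x=5, y=2)
  Distance 4: (x=6, y=0), (x=8, y=0), (x=5, y=1), (x=4, y=2)
  Distance 5: (x=5, y=0), (x=4, y=1), (x=3, y=2)
  Distance 6: (x=4, y=0), (x=2, y=2), (x=3, y=3)
  Distance 7: (x=2, y=1), (x=1, y=2)
  Distance 8: (x=2, y=0), (x=1, y=1), (x=0, y=2)
  Distance 9: (x=1, y=0), (x=0, y=1)
  Distance 10: (x=0, y=0)
Total reachable: 29 (grid has 29 open cells total)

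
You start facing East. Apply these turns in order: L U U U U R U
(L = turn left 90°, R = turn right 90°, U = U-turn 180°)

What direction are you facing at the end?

Answer: Final heading: West

Derivation:
Start: East
  L (left (90° counter-clockwise)) -> North
  U (U-turn (180°)) -> South
  U (U-turn (180°)) -> North
  U (U-turn (180°)) -> South
  U (U-turn (180°)) -> North
  R (right (90° clockwise)) -> East
  U (U-turn (180°)) -> West
Final: West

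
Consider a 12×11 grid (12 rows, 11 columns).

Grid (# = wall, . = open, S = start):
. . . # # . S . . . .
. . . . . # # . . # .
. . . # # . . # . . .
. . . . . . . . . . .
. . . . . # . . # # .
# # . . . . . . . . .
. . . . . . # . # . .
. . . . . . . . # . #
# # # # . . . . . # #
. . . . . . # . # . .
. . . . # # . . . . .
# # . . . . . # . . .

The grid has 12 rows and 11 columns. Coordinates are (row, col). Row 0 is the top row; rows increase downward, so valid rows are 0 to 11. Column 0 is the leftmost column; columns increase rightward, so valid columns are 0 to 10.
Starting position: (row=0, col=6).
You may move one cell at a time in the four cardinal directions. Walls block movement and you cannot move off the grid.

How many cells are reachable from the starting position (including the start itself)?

Answer: Reachable cells: 102

Derivation:
BFS flood-fill from (row=0, col=6):
  Distance 0: (row=0, col=6)
  Distance 1: (row=0, col=5), (row=0, col=7)
  Distance 2: (row=0, col=8), (row=1, col=7)
  Distance 3: (row=0, col=9), (row=1, col=8)
  Distance 4: (row=0, col=10), (row=2, col=8)
  Distance 5: (row=1, col=10), (row=2, col=9), (row=3, col=8)
  Distance 6: (row=2, col=10), (row=3, col=7), (row=3, col=9)
  Distance 7: (row=3, col=6), (row=3, col=10), (row=4, col=7)
  Distance 8: (row=2, col=6), (row=3, col=5), (row=4, col=6), (row=4, col=10), (row=5, col=7)
  Distance 9: (row=2, col=5), (row=3, col=4), (row=5, col=6), (row=5, col=8), (row=5, col=10), (row=6, col=7)
  Distance 10: (row=3, col=3), (row=4, col=4), (row=5, col=5), (row=5, col=9), (row=6, col=10), (row=7, col=7)
  Distance 11: (row=3, col=2), (row=4, col=3), (row=5, col=4), (row=6, col=5), (row=6, col=9), (row=7, col=6), (row=8, col=7)
  Distance 12: (row=2, col=2), (row=3, col=1), (row=4, col=2), (row=5, col=3), (row=6, col=4), (row=7, col=5), (row=7, col=9), (row=8, col=6), (row=8, col=8), (row=9, col=7)
  Distance 13: (row=1, col=2), (row=2, col=1), (row=3, col=0), (row=4, col=1), (row=5, col=2), (row=6, col=3), (row=7, col=4), (row=8, col=5), (row=10, col=7)
  Distance 14: (row=0, col=2), (row=1, col=1), (row=1, col=3), (row=2, col=0), (row=4, col=0), (row=6, col=2), (row=7, col=3), (row=8, col=4), (row=9, col=5), (row=10, col=6), (row=10, col=8)
  Distance 15: (row=0, col=1), (row=1, col=0), (row=1, col=4), (row=6, col=1), (row=7, col=2), (row=9, col=4), (row=10, col=9), (row=11, col=6), (row=11, col=8)
  Distance 16: (row=0, col=0), (row=6, col=0), (row=7, col=1), (row=9, col=3), (row=9, col=9), (row=10, col=10), (row=11, col=5), (row=11, col=9)
  Distance 17: (row=7, col=0), (row=9, col=2), (row=9, col=10), (row=10, col=3), (row=11, col=4), (row=11, col=10)
  Distance 18: (row=9, col=1), (row=10, col=2), (row=11, col=3)
  Distance 19: (row=9, col=0), (row=10, col=1), (row=11, col=2)
  Distance 20: (row=10, col=0)
Total reachable: 102 (grid has 102 open cells total)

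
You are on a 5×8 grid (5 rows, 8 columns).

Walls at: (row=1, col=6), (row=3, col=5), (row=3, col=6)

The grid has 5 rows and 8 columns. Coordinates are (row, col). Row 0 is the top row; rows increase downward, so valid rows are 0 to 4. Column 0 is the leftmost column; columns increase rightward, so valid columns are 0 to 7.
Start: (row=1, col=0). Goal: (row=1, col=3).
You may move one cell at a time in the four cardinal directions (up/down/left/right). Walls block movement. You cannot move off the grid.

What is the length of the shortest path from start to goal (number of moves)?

Answer: Shortest path length: 3

Derivation:
BFS from (row=1, col=0) until reaching (row=1, col=3):
  Distance 0: (row=1, col=0)
  Distance 1: (row=0, col=0), (row=1, col=1), (row=2, col=0)
  Distance 2: (row=0, col=1), (row=1, col=2), (row=2, col=1), (row=3, col=0)
  Distance 3: (row=0, col=2), (row=1, col=3), (row=2, col=2), (row=3, col=1), (row=4, col=0)  <- goal reached here
One shortest path (3 moves): (row=1, col=0) -> (row=1, col=1) -> (row=1, col=2) -> (row=1, col=3)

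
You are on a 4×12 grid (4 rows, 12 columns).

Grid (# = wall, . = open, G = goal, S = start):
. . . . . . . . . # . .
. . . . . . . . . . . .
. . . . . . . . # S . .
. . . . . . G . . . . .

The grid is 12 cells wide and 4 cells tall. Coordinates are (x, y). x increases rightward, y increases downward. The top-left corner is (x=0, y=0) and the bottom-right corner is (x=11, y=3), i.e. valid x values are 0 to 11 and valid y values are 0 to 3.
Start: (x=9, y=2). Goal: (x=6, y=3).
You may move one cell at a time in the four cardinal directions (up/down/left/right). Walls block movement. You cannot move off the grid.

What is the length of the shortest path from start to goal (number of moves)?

BFS from (x=9, y=2) until reaching (x=6, y=3):
  Distance 0: (x=9, y=2)
  Distance 1: (x=9, y=1), (x=10, y=2), (x=9, y=3)
  Distance 2: (x=8, y=1), (x=10, y=1), (x=11, y=2), (x=8, y=3), (x=10, y=3)
  Distance 3: (x=8, y=0), (x=10, y=0), (x=7, y=1), (x=11, y=1), (x=7, y=3), (x=11, y=3)
  Distance 4: (x=7, y=0), (x=11, y=0), (x=6, y=1), (x=7, y=2), (x=6, y=3)  <- goal reached here
One shortest path (4 moves): (x=9, y=2) -> (x=9, y=3) -> (x=8, y=3) -> (x=7, y=3) -> (x=6, y=3)

Answer: Shortest path length: 4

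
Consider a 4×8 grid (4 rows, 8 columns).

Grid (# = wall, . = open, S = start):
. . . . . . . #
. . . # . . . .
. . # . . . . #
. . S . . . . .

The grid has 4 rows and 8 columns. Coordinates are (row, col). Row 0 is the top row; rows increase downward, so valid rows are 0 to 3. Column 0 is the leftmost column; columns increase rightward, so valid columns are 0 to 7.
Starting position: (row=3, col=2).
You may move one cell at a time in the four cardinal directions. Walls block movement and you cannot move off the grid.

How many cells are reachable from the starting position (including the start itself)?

Answer: Reachable cells: 28

Derivation:
BFS flood-fill from (row=3, col=2):
  Distance 0: (row=3, col=2)
  Distance 1: (row=3, col=1), (row=3, col=3)
  Distance 2: (row=2, col=1), (row=2, col=3), (row=3, col=0), (row=3, col=4)
  Distance 3: (row=1, col=1), (row=2, col=0), (row=2, col=4), (row=3, col=5)
  Distance 4: (row=0, col=1), (row=1, col=0), (row=1, col=2), (row=1, col=4), (row=2, col=5), (row=3, col=6)
  Distance 5: (row=0, col=0), (row=0, col=2), (row=0, col=4), (row=1, col=5), (row=2, col=6), (row=3, col=7)
  Distance 6: (row=0, col=3), (row=0, col=5), (row=1, col=6)
  Distance 7: (row=0, col=6), (row=1, col=7)
Total reachable: 28 (grid has 28 open cells total)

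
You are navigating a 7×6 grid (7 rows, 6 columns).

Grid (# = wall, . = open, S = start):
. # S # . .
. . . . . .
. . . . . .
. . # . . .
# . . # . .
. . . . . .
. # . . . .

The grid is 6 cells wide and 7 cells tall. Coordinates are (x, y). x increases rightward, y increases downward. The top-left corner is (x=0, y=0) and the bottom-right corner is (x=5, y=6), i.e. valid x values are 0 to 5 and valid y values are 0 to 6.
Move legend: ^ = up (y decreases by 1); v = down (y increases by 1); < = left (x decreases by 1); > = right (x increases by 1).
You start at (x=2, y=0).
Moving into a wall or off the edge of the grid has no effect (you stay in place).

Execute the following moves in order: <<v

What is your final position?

Start: (x=2, y=0)
  < (left): blocked, stay at (x=2, y=0)
  < (left): blocked, stay at (x=2, y=0)
  v (down): (x=2, y=0) -> (x=2, y=1)
Final: (x=2, y=1)

Answer: Final position: (x=2, y=1)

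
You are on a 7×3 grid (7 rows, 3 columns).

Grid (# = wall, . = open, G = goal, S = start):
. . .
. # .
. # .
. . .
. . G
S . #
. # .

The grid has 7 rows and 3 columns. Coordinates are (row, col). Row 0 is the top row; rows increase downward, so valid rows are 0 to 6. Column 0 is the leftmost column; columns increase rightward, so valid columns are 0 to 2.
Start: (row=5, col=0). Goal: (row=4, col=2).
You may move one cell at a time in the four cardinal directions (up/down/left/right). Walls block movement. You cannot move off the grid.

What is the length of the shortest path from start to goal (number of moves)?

Answer: Shortest path length: 3

Derivation:
BFS from (row=5, col=0) until reaching (row=4, col=2):
  Distance 0: (row=5, col=0)
  Distance 1: (row=4, col=0), (row=5, col=1), (row=6, col=0)
  Distance 2: (row=3, col=0), (row=4, col=1)
  Distance 3: (row=2, col=0), (row=3, col=1), (row=4, col=2)  <- goal reached here
One shortest path (3 moves): (row=5, col=0) -> (row=5, col=1) -> (row=4, col=1) -> (row=4, col=2)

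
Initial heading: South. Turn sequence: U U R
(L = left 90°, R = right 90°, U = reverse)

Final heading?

Start: South
  U (U-turn (180°)) -> North
  U (U-turn (180°)) -> South
  R (right (90° clockwise)) -> West
Final: West

Answer: Final heading: West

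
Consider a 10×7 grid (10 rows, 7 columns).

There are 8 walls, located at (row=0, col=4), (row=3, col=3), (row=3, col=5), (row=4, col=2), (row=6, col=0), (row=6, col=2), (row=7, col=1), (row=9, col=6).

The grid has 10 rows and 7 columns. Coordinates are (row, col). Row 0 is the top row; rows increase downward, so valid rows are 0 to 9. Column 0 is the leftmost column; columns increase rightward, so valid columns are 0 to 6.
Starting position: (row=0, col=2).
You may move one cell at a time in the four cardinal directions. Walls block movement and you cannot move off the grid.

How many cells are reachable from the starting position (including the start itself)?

Answer: Reachable cells: 62

Derivation:
BFS flood-fill from (row=0, col=2):
  Distance 0: (row=0, col=2)
  Distance 1: (row=0, col=1), (row=0, col=3), (row=1, col=2)
  Distance 2: (row=0, col=0), (row=1, col=1), (row=1, col=3), (row=2, col=2)
  Distance 3: (row=1, col=0), (row=1, col=4), (row=2, col=1), (row=2, col=3), (row=3, col=2)
  Distance 4: (row=1, col=5), (row=2, col=0), (row=2, col=4), (row=3, col=1)
  Distance 5: (row=0, col=5), (row=1, col=6), (row=2, col=5), (row=3, col=0), (row=3, col=4), (row=4, col=1)
  Distance 6: (row=0, col=6), (row=2, col=6), (row=4, col=0), (row=4, col=4), (row=5, col=1)
  Distance 7: (row=3, col=6), (row=4, col=3), (row=4, col=5), (row=5, col=0), (row=5, col=2), (row=5, col=4), (row=6, col=1)
  Distance 8: (row=4, col=6), (row=5, col=3), (row=5, col=5), (row=6, col=4)
  Distance 9: (row=5, col=6), (row=6, col=3), (row=6, col=5), (row=7, col=4)
  Distance 10: (row=6, col=6), (row=7, col=3), (row=7, col=5), (row=8, col=4)
  Distance 11: (row=7, col=2), (row=7, col=6), (row=8, col=3), (row=8, col=5), (row=9, col=4)
  Distance 12: (row=8, col=2), (row=8, col=6), (row=9, col=3), (row=9, col=5)
  Distance 13: (row=8, col=1), (row=9, col=2)
  Distance 14: (row=8, col=0), (row=9, col=1)
  Distance 15: (row=7, col=0), (row=9, col=0)
Total reachable: 62 (grid has 62 open cells total)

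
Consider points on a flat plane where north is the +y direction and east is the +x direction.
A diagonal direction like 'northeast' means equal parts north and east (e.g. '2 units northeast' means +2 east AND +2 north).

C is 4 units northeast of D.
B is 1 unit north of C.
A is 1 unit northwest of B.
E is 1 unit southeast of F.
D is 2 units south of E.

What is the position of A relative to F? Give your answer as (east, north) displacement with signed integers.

Answer: A is at (east=4, north=3) relative to F.

Derivation:
Place F at the origin (east=0, north=0).
  E is 1 unit southeast of F: delta (east=+1, north=-1); E at (east=1, north=-1).
  D is 2 units south of E: delta (east=+0, north=-2); D at (east=1, north=-3).
  C is 4 units northeast of D: delta (east=+4, north=+4); C at (east=5, north=1).
  B is 1 unit north of C: delta (east=+0, north=+1); B at (east=5, north=2).
  A is 1 unit northwest of B: delta (east=-1, north=+1); A at (east=4, north=3).
Therefore A relative to F: (east=4, north=3).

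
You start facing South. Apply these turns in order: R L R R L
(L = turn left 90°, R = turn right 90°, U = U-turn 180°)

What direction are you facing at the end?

Answer: Final heading: West

Derivation:
Start: South
  R (right (90° clockwise)) -> West
  L (left (90° counter-clockwise)) -> South
  R (right (90° clockwise)) -> West
  R (right (90° clockwise)) -> North
  L (left (90° counter-clockwise)) -> West
Final: West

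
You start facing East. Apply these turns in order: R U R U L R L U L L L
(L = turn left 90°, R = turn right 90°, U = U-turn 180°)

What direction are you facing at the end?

Answer: Final heading: East

Derivation:
Start: East
  R (right (90° clockwise)) -> South
  U (U-turn (180°)) -> North
  R (right (90° clockwise)) -> East
  U (U-turn (180°)) -> West
  L (left (90° counter-clockwise)) -> South
  R (right (90° clockwise)) -> West
  L (left (90° counter-clockwise)) -> South
  U (U-turn (180°)) -> North
  L (left (90° counter-clockwise)) -> West
  L (left (90° counter-clockwise)) -> South
  L (left (90° counter-clockwise)) -> East
Final: East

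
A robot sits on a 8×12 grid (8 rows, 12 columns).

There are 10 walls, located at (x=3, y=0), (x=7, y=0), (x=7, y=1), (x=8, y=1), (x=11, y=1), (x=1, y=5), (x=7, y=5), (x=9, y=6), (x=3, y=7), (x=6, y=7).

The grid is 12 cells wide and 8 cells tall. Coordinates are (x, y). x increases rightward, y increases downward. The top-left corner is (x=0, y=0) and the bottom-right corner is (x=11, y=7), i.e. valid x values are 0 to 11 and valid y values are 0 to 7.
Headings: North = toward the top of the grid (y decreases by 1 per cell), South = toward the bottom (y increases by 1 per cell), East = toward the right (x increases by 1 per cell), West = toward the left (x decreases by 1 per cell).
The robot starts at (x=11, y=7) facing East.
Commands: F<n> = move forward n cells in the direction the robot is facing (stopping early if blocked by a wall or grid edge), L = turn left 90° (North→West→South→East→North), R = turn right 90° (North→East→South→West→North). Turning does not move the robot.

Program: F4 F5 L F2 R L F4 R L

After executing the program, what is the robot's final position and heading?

Start: (x=11, y=7), facing East
  F4: move forward 0/4 (blocked), now at (x=11, y=7)
  F5: move forward 0/5 (blocked), now at (x=11, y=7)
  L: turn left, now facing North
  F2: move forward 2, now at (x=11, y=5)
  R: turn right, now facing East
  L: turn left, now facing North
  F4: move forward 3/4 (blocked), now at (x=11, y=2)
  R: turn right, now facing East
  L: turn left, now facing North
Final: (x=11, y=2), facing North

Answer: Final position: (x=11, y=2), facing North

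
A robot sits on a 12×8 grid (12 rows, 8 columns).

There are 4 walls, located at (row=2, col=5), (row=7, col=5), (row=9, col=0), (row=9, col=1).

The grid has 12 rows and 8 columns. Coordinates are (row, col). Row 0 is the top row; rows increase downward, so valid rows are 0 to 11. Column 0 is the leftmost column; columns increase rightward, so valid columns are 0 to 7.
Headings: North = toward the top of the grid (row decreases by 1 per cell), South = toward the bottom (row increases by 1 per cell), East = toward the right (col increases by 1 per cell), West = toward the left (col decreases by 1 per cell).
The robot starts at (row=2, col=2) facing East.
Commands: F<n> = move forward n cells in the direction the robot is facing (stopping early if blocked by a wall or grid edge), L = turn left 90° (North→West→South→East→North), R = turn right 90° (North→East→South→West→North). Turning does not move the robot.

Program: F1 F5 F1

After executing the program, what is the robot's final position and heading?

Start: (row=2, col=2), facing East
  F1: move forward 1, now at (row=2, col=3)
  F5: move forward 1/5 (blocked), now at (row=2, col=4)
  F1: move forward 0/1 (blocked), now at (row=2, col=4)
Final: (row=2, col=4), facing East

Answer: Final position: (row=2, col=4), facing East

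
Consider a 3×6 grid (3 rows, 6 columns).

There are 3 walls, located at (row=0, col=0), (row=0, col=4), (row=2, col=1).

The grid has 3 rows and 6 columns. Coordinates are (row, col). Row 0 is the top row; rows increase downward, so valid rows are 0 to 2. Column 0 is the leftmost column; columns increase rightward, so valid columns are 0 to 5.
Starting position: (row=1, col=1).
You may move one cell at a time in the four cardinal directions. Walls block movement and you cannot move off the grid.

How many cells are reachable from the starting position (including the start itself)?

Answer: Reachable cells: 15

Derivation:
BFS flood-fill from (row=1, col=1):
  Distance 0: (row=1, col=1)
  Distance 1: (row=0, col=1), (row=1, col=0), (row=1, col=2)
  Distance 2: (row=0, col=2), (row=1, col=3), (row=2, col=0), (row=2, col=2)
  Distance 3: (row=0, col=3), (row=1, col=4), (row=2, col=3)
  Distance 4: (row=1, col=5), (row=2, col=4)
  Distance 5: (row=0, col=5), (row=2, col=5)
Total reachable: 15 (grid has 15 open cells total)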